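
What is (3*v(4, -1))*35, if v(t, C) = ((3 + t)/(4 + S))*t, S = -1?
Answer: 980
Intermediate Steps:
v(t, C) = t*(1 + t/3) (v(t, C) = ((3 + t)/(4 - 1))*t = ((3 + t)/3)*t = ((3 + t)*(⅓))*t = (1 + t/3)*t = t*(1 + t/3))
(3*v(4, -1))*35 = (3*((⅓)*4*(3 + 4)))*35 = (3*((⅓)*4*7))*35 = (3*(28/3))*35 = 28*35 = 980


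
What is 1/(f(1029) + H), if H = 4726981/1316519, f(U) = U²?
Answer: 1316519/1393989021460 ≈ 9.4443e-7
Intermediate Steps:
H = 4726981/1316519 (H = 4726981*(1/1316519) = 4726981/1316519 ≈ 3.5905)
1/(f(1029) + H) = 1/(1029² + 4726981/1316519) = 1/(1058841 + 4726981/1316519) = 1/(1393989021460/1316519) = 1316519/1393989021460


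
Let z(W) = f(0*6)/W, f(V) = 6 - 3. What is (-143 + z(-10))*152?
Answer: -108908/5 ≈ -21782.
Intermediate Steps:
f(V) = 3
z(W) = 3/W
(-143 + z(-10))*152 = (-143 + 3/(-10))*152 = (-143 + 3*(-1/10))*152 = (-143 - 3/10)*152 = -1433/10*152 = -108908/5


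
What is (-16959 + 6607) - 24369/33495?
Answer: -115588203/11165 ≈ -10353.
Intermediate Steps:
(-16959 + 6607) - 24369/33495 = -10352 - 24369*1/33495 = -10352 - 8123/11165 = -115588203/11165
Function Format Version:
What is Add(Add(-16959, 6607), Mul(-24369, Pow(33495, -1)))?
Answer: Rational(-115588203, 11165) ≈ -10353.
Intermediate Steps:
Add(Add(-16959, 6607), Mul(-24369, Pow(33495, -1))) = Add(-10352, Mul(-24369, Rational(1, 33495))) = Add(-10352, Rational(-8123, 11165)) = Rational(-115588203, 11165)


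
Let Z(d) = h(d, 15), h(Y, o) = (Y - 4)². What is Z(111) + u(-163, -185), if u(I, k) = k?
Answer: 11264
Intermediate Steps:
h(Y, o) = (-4 + Y)²
Z(d) = (-4 + d)²
Z(111) + u(-163, -185) = (-4 + 111)² - 185 = 107² - 185 = 11449 - 185 = 11264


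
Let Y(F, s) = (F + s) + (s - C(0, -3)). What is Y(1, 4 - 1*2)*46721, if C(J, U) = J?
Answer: 233605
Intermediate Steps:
Y(F, s) = F + 2*s (Y(F, s) = (F + s) + (s - 1*0) = (F + s) + (s + 0) = (F + s) + s = F + 2*s)
Y(1, 4 - 1*2)*46721 = (1 + 2*(4 - 1*2))*46721 = (1 + 2*(4 - 2))*46721 = (1 + 2*2)*46721 = (1 + 4)*46721 = 5*46721 = 233605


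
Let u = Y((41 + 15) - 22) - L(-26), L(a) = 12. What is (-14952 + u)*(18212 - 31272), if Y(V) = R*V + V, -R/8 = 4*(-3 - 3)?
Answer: 109730120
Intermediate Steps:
R = 192 (R = -32*(-3 - 3) = -32*(-6) = -8*(-24) = 192)
Y(V) = 193*V (Y(V) = 192*V + V = 193*V)
u = 6550 (u = 193*((41 + 15) - 22) - 1*12 = 193*(56 - 22) - 12 = 193*34 - 12 = 6562 - 12 = 6550)
(-14952 + u)*(18212 - 31272) = (-14952 + 6550)*(18212 - 31272) = -8402*(-13060) = 109730120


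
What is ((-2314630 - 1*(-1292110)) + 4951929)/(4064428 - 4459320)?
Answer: -3929409/394892 ≈ -9.9506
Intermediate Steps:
((-2314630 - 1*(-1292110)) + 4951929)/(4064428 - 4459320) = ((-2314630 + 1292110) + 4951929)/(-394892) = (-1022520 + 4951929)*(-1/394892) = 3929409*(-1/394892) = -3929409/394892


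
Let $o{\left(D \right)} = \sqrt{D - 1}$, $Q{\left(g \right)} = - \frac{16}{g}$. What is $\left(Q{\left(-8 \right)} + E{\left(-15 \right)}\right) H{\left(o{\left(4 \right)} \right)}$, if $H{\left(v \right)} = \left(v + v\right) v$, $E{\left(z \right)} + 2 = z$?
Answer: $-90$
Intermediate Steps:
$E{\left(z \right)} = -2 + z$
$o{\left(D \right)} = \sqrt{-1 + D}$
$H{\left(v \right)} = 2 v^{2}$ ($H{\left(v \right)} = 2 v v = 2 v^{2}$)
$\left(Q{\left(-8 \right)} + E{\left(-15 \right)}\right) H{\left(o{\left(4 \right)} \right)} = \left(- \frac{16}{-8} - 17\right) 2 \left(\sqrt{-1 + 4}\right)^{2} = \left(\left(-16\right) \left(- \frac{1}{8}\right) - 17\right) 2 \left(\sqrt{3}\right)^{2} = \left(2 - 17\right) 2 \cdot 3 = \left(-15\right) 6 = -90$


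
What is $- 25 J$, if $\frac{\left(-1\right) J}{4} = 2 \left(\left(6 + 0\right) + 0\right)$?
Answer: $1200$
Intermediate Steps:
$J = -48$ ($J = - 4 \cdot 2 \left(\left(6 + 0\right) + 0\right) = - 4 \cdot 2 \left(6 + 0\right) = - 4 \cdot 2 \cdot 6 = \left(-4\right) 12 = -48$)
$- 25 J = \left(-25\right) \left(-48\right) = 1200$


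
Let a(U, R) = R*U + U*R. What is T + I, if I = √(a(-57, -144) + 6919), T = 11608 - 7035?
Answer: 4573 + √23335 ≈ 4725.8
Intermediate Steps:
a(U, R) = 2*R*U (a(U, R) = R*U + R*U = 2*R*U)
T = 4573
I = √23335 (I = √(2*(-144)*(-57) + 6919) = √(16416 + 6919) = √23335 ≈ 152.76)
T + I = 4573 + √23335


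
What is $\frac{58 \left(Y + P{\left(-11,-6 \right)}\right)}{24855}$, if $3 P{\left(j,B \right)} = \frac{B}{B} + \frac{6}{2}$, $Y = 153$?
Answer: $\frac{26854}{74565} \approx 0.36014$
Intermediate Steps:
$P{\left(j,B \right)} = \frac{4}{3}$ ($P{\left(j,B \right)} = \frac{\frac{B}{B} + \frac{6}{2}}{3} = \frac{1 + 6 \cdot \frac{1}{2}}{3} = \frac{1 + 3}{3} = \frac{1}{3} \cdot 4 = \frac{4}{3}$)
$\frac{58 \left(Y + P{\left(-11,-6 \right)}\right)}{24855} = \frac{58 \left(153 + \frac{4}{3}\right)}{24855} = 58 \cdot \frac{463}{3} \cdot \frac{1}{24855} = \frac{26854}{3} \cdot \frac{1}{24855} = \frac{26854}{74565}$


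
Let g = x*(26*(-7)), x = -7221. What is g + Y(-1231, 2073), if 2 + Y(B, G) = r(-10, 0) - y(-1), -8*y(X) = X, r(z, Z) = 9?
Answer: 10513831/8 ≈ 1.3142e+6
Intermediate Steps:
y(X) = -X/8
Y(B, G) = 55/8 (Y(B, G) = -2 + (9 - (-1)*(-1)/8) = -2 + (9 - 1*⅛) = -2 + (9 - ⅛) = -2 + 71/8 = 55/8)
g = 1314222 (g = -187746*(-7) = -7221*(-182) = 1314222)
g + Y(-1231, 2073) = 1314222 + 55/8 = 10513831/8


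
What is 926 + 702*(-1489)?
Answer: -1044352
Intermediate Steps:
926 + 702*(-1489) = 926 - 1045278 = -1044352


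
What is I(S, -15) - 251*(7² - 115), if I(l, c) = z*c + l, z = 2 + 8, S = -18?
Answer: 16398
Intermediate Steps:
z = 10
I(l, c) = l + 10*c (I(l, c) = 10*c + l = l + 10*c)
I(S, -15) - 251*(7² - 115) = (-18 + 10*(-15)) - 251*(7² - 115) = (-18 - 150) - 251*(49 - 115) = -168 - 251*(-66) = -168 + 16566 = 16398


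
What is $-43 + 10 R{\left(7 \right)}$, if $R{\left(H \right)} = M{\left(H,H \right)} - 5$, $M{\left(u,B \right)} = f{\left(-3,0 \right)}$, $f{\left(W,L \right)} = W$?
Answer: $-123$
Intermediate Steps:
$M{\left(u,B \right)} = -3$
$R{\left(H \right)} = -8$ ($R{\left(H \right)} = -3 - 5 = -8$)
$-43 + 10 R{\left(7 \right)} = -43 + 10 \left(-8\right) = -43 - 80 = -123$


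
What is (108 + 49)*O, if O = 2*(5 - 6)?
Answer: -314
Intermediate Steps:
O = -2 (O = 2*(-1) = -2)
(108 + 49)*O = (108 + 49)*(-2) = 157*(-2) = -314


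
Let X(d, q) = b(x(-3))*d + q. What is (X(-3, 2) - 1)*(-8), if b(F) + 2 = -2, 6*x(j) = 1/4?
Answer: -104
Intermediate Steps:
x(j) = 1/24 (x(j) = (1/6)/4 = (1/6)*(1/4) = 1/24)
b(F) = -4 (b(F) = -2 - 2 = -4)
X(d, q) = q - 4*d (X(d, q) = -4*d + q = q - 4*d)
(X(-3, 2) - 1)*(-8) = ((2 - 4*(-3)) - 1)*(-8) = ((2 + 12) - 1)*(-8) = (14 - 1)*(-8) = 13*(-8) = -104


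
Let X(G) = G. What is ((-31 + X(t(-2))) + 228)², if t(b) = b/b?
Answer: 39204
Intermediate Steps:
t(b) = 1
((-31 + X(t(-2))) + 228)² = ((-31 + 1) + 228)² = (-30 + 228)² = 198² = 39204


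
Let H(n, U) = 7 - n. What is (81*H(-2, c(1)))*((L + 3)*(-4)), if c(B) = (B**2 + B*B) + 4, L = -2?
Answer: -2916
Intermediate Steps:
c(B) = 4 + 2*B**2 (c(B) = (B**2 + B**2) + 4 = 2*B**2 + 4 = 4 + 2*B**2)
(81*H(-2, c(1)))*((L + 3)*(-4)) = (81*(7 - 1*(-2)))*((-2 + 3)*(-4)) = (81*(7 + 2))*(1*(-4)) = (81*9)*(-4) = 729*(-4) = -2916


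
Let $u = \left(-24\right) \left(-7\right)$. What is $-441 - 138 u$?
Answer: $-23625$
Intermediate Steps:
$u = 168$
$-441 - 138 u = -441 - 23184 = -23625$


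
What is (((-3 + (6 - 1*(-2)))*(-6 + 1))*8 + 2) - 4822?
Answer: -5020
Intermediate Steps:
(((-3 + (6 - 1*(-2)))*(-6 + 1))*8 + 2) - 4822 = (((-3 + (6 + 2))*(-5))*8 + 2) - 4822 = (((-3 + 8)*(-5))*8 + 2) - 4822 = ((5*(-5))*8 + 2) - 4822 = (-25*8 + 2) - 4822 = (-200 + 2) - 4822 = -198 - 4822 = -5020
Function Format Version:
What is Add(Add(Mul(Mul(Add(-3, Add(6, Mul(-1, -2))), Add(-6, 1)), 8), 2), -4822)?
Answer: -5020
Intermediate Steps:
Add(Add(Mul(Mul(Add(-3, Add(6, Mul(-1, -2))), Add(-6, 1)), 8), 2), -4822) = Add(Add(Mul(Mul(Add(-3, Add(6, 2)), -5), 8), 2), -4822) = Add(Add(Mul(Mul(Add(-3, 8), -5), 8), 2), -4822) = Add(Add(Mul(Mul(5, -5), 8), 2), -4822) = Add(Add(Mul(-25, 8), 2), -4822) = Add(Add(-200, 2), -4822) = Add(-198, -4822) = -5020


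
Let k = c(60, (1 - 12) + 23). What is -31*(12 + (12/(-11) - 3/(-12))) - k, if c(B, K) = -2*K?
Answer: -14165/44 ≈ -321.93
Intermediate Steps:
k = -24 (k = -2*((1 - 12) + 23) = -2*(-11 + 23) = -2*12 = -24)
-31*(12 + (12/(-11) - 3/(-12))) - k = -31*(12 + (12/(-11) - 3/(-12))) - 1*(-24) = -31*(12 + (12*(-1/11) - 3*(-1/12))) + 24 = -31*(12 + (-12/11 + ¼)) + 24 = -31*(12 - 37/44) + 24 = -31*491/44 + 24 = -15221/44 + 24 = -14165/44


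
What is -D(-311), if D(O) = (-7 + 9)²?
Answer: -4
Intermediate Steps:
D(O) = 4 (D(O) = 2² = 4)
-D(-311) = -1*4 = -4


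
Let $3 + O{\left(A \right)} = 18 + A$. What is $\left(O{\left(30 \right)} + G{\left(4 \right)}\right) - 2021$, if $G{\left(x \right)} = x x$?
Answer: $-1960$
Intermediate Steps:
$G{\left(x \right)} = x^{2}$
$O{\left(A \right)} = 15 + A$ ($O{\left(A \right)} = -3 + \left(18 + A\right) = 15 + A$)
$\left(O{\left(30 \right)} + G{\left(4 \right)}\right) - 2021 = \left(\left(15 + 30\right) + 4^{2}\right) - 2021 = \left(45 + 16\right) - 2021 = 61 - 2021 = -1960$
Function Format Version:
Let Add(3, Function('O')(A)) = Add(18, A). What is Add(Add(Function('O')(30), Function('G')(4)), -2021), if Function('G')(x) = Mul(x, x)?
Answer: -1960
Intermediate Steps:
Function('G')(x) = Pow(x, 2)
Function('O')(A) = Add(15, A) (Function('O')(A) = Add(-3, Add(18, A)) = Add(15, A))
Add(Add(Function('O')(30), Function('G')(4)), -2021) = Add(Add(Add(15, 30), Pow(4, 2)), -2021) = Add(Add(45, 16), -2021) = Add(61, -2021) = -1960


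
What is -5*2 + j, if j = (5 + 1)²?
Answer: 26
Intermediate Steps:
j = 36 (j = 6² = 36)
-5*2 + j = -5*2 + 36 = -10 + 36 = 26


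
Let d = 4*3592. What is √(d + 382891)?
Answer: √397259 ≈ 630.29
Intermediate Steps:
d = 14368
√(d + 382891) = √(14368 + 382891) = √397259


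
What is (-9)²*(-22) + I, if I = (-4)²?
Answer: -1766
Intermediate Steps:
I = 16
(-9)²*(-22) + I = (-9)²*(-22) + 16 = 81*(-22) + 16 = -1782 + 16 = -1766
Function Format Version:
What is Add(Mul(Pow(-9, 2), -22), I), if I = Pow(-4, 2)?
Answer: -1766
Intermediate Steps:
I = 16
Add(Mul(Pow(-9, 2), -22), I) = Add(Mul(Pow(-9, 2), -22), 16) = Add(Mul(81, -22), 16) = Add(-1782, 16) = -1766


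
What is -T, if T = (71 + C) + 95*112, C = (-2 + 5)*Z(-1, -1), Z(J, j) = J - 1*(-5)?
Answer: -10723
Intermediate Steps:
Z(J, j) = 5 + J (Z(J, j) = J + 5 = 5 + J)
C = 12 (C = (-2 + 5)*(5 - 1) = 3*4 = 12)
T = 10723 (T = (71 + 12) + 95*112 = 83 + 10640 = 10723)
-T = -1*10723 = -10723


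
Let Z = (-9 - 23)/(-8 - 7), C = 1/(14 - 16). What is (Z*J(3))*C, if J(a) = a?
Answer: -16/5 ≈ -3.2000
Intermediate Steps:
C = -1/2 (C = 1/(-2) = -1/2 ≈ -0.50000)
Z = 32/15 (Z = -32/(-15) = -32*(-1/15) = 32/15 ≈ 2.1333)
(Z*J(3))*C = ((32/15)*3)*(-1/2) = (32/5)*(-1/2) = -16/5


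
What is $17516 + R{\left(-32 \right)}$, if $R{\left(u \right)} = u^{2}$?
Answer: $18540$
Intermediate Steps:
$17516 + R{\left(-32 \right)} = 17516 + \left(-32\right)^{2} = 17516 + 1024 = 18540$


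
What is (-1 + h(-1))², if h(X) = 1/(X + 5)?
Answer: 9/16 ≈ 0.56250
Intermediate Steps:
h(X) = 1/(5 + X)
(-1 + h(-1))² = (-1 + 1/(5 - 1))² = (-1 + 1/4)² = (-1 + ¼)² = (-¾)² = 9/16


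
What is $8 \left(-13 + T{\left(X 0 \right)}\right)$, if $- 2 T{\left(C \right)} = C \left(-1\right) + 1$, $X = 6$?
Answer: $-108$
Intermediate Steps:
$T{\left(C \right)} = - \frac{1}{2} + \frac{C}{2}$ ($T{\left(C \right)} = - \frac{C \left(-1\right) + 1}{2} = - \frac{- C + 1}{2} = - \frac{1 - C}{2} = - \frac{1}{2} + \frac{C}{2}$)
$8 \left(-13 + T{\left(X 0 \right)}\right) = 8 \left(-13 - \left(\frac{1}{2} - \frac{6 \cdot 0}{2}\right)\right) = 8 \left(-13 + \left(- \frac{1}{2} + \frac{1}{2} \cdot 0\right)\right) = 8 \left(-13 + \left(- \frac{1}{2} + 0\right)\right) = 8 \left(-13 - \frac{1}{2}\right) = 8 \left(- \frac{27}{2}\right) = -108$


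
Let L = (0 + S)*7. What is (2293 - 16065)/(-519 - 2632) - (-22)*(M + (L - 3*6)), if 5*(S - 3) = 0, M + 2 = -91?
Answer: -6225208/3151 ≈ -1975.6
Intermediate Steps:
M = -93 (M = -2 - 91 = -93)
S = 3 (S = 3 + (1/5)*0 = 3 + 0 = 3)
L = 21 (L = (0 + 3)*7 = 3*7 = 21)
(2293 - 16065)/(-519 - 2632) - (-22)*(M + (L - 3*6)) = (2293 - 16065)/(-519 - 2632) - (-22)*(-93 + (21 - 3*6)) = -13772/(-3151) - (-22)*(-93 + (21 - 18)) = -13772*(-1/3151) - (-22)*(-93 + 3) = 13772/3151 - (-22)*(-90) = 13772/3151 - 1*1980 = 13772/3151 - 1980 = -6225208/3151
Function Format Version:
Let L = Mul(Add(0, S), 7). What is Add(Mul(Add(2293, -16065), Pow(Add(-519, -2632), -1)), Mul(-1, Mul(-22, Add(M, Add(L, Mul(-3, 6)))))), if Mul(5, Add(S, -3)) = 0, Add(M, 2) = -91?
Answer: Rational(-6225208, 3151) ≈ -1975.6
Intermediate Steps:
M = -93 (M = Add(-2, -91) = -93)
S = 3 (S = Add(3, Mul(Rational(1, 5), 0)) = Add(3, 0) = 3)
L = 21 (L = Mul(Add(0, 3), 7) = Mul(3, 7) = 21)
Add(Mul(Add(2293, -16065), Pow(Add(-519, -2632), -1)), Mul(-1, Mul(-22, Add(M, Add(L, Mul(-3, 6)))))) = Add(Mul(Add(2293, -16065), Pow(Add(-519, -2632), -1)), Mul(-1, Mul(-22, Add(-93, Add(21, Mul(-3, 6)))))) = Add(Mul(-13772, Pow(-3151, -1)), Mul(-1, Mul(-22, Add(-93, Add(21, -18))))) = Add(Mul(-13772, Rational(-1, 3151)), Mul(-1, Mul(-22, Add(-93, 3)))) = Add(Rational(13772, 3151), Mul(-1, Mul(-22, -90))) = Add(Rational(13772, 3151), Mul(-1, 1980)) = Add(Rational(13772, 3151), -1980) = Rational(-6225208, 3151)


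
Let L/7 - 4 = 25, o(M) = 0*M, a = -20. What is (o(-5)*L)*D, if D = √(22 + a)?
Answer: 0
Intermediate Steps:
o(M) = 0
L = 203 (L = 28 + 7*25 = 28 + 175 = 203)
D = √2 (D = √(22 - 20) = √2 ≈ 1.4142)
(o(-5)*L)*D = (0*203)*√2 = 0*√2 = 0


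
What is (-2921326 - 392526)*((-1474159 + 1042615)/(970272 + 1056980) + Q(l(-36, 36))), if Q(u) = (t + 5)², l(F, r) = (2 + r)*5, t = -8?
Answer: -14758011226212/506813 ≈ -2.9119e+7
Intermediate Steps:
l(F, r) = 10 + 5*r
Q(u) = 9 (Q(u) = (-8 + 5)² = (-3)² = 9)
(-2921326 - 392526)*((-1474159 + 1042615)/(970272 + 1056980) + Q(l(-36, 36))) = (-2921326 - 392526)*((-1474159 + 1042615)/(970272 + 1056980) + 9) = -3313852*(-431544/2027252 + 9) = -3313852*(-431544*1/2027252 + 9) = -3313852*(-107886/506813 + 9) = -3313852*4453431/506813 = -14758011226212/506813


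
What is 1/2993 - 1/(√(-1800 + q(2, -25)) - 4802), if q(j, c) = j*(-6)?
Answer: 18716701/34510810444 + I*√453/11530508 ≈ 0.00054234 + 1.8459e-6*I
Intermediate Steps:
q(j, c) = -6*j
1/2993 - 1/(√(-1800 + q(2, -25)) - 4802) = 1/2993 - 1/(√(-1800 - 6*2) - 4802) = 1/2993 - 1/(√(-1800 - 12) - 4802) = 1/2993 - 1/(√(-1812) - 4802) = 1/2993 - 1/(2*I*√453 - 4802) = 1/2993 - 1/(-4802 + 2*I*√453)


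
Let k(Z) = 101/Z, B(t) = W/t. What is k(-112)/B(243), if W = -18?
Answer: 2727/224 ≈ 12.174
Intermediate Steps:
B(t) = -18/t
k(-112)/B(243) = (101/(-112))/((-18/243)) = (101*(-1/112))/((-18*1/243)) = -101/(112*(-2/27)) = -101/112*(-27/2) = 2727/224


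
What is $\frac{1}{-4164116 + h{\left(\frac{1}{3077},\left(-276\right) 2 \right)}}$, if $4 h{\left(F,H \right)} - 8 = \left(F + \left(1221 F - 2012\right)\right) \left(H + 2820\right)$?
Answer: $- \frac{3077}{16322539812} \approx -1.8851 \cdot 10^{-7}$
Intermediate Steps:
$h{\left(F,H \right)} = 2 + \frac{\left(-2012 + 1222 F\right) \left(2820 + H\right)}{4}$ ($h{\left(F,H \right)} = 2 + \frac{\left(F + \left(1221 F - 2012\right)\right) \left(H + 2820\right)}{4} = 2 + \frac{\left(F + \left(-2012 + 1221 F\right)\right) \left(2820 + H\right)}{4} = 2 + \frac{\left(-2012 + 1222 F\right) \left(2820 + H\right)}{4}$)
$\frac{1}{-4164116 + h{\left(\frac{1}{3077},\left(-276\right) 2 \right)}} = \frac{1}{-4164116 - \left(1418458 - \frac{861510}{3077} + 503 \left(-276\right) 2 - \frac{611 \left(\left(-276\right) 2\right)}{2 \cdot 3077}\right)} = \frac{1}{-4164116 + \left(-1418458 - -277656 + 861510 \cdot \frac{1}{3077} + \frac{611}{2} \cdot \frac{1}{3077} \left(-552\right)\right)} = \frac{1}{-4164116 + \left(-1418458 + 277656 + \frac{861510}{3077} - \frac{168636}{3077}\right)} = \frac{1}{-4164116 - \frac{3509554880}{3077}} = \frac{1}{- \frac{16322539812}{3077}} = - \frac{3077}{16322539812}$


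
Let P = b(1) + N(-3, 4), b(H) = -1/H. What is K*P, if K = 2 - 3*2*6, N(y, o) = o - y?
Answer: -204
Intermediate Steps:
P = 6 (P = -1/1 + (4 - 1*(-3)) = -1*1 + (4 + 3) = -1 + 7 = 6)
K = -34 (K = 2 - 36 = -34)
K*P = -34*6 = -204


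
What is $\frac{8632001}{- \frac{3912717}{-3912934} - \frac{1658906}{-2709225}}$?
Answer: $\frac{91508003295625416150}{17091620404529} \approx 5.354 \cdot 10^{6}$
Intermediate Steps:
$\frac{8632001}{- \frac{3912717}{-3912934} - \frac{1658906}{-2709225}} = \frac{8632001}{\left(-3912717\right) \left(- \frac{1}{3912934}\right) - - \frac{1658906}{2709225}} = \frac{8632001}{\frac{3912717}{3912934} + \frac{1658906}{2709225}} = \frac{8632001}{\frac{17091620404529}{10601018616150}} = 8632001 \cdot \frac{10601018616150}{17091620404529} = \frac{91508003295625416150}{17091620404529}$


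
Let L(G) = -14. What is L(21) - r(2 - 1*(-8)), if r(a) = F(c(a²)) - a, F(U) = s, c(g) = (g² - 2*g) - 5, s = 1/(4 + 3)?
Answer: -29/7 ≈ -4.1429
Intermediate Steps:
s = ⅐ (s = 1/7 = ⅐ ≈ 0.14286)
c(g) = -5 + g² - 2*g
F(U) = ⅐
r(a) = ⅐ - a
L(21) - r(2 - 1*(-8)) = -14 - (⅐ - (2 - 1*(-8))) = -14 - (⅐ - (2 + 8)) = -14 - (⅐ - 1*10) = -14 - (⅐ - 10) = -14 - 1*(-69/7) = -14 + 69/7 = -29/7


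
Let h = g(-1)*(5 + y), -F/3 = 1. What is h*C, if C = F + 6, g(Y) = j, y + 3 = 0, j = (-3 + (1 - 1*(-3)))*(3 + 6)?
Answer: 54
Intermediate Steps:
j = 9 (j = (-3 + (1 + 3))*9 = (-3 + 4)*9 = 1*9 = 9)
y = -3 (y = -3 + 0 = -3)
F = -3 (F = -3*1 = -3)
g(Y) = 9
C = 3 (C = -3 + 6 = 3)
h = 18 (h = 9*(5 - 3) = 9*2 = 18)
h*C = 18*3 = 54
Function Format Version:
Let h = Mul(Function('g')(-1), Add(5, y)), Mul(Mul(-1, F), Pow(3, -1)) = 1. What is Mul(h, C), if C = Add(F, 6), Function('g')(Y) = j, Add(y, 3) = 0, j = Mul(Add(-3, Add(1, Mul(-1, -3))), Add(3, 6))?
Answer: 54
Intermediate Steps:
j = 9 (j = Mul(Add(-3, Add(1, 3)), 9) = Mul(Add(-3, 4), 9) = Mul(1, 9) = 9)
y = -3 (y = Add(-3, 0) = -3)
F = -3 (F = Mul(-3, 1) = -3)
Function('g')(Y) = 9
C = 3 (C = Add(-3, 6) = 3)
h = 18 (h = Mul(9, Add(5, -3)) = Mul(9, 2) = 18)
Mul(h, C) = Mul(18, 3) = 54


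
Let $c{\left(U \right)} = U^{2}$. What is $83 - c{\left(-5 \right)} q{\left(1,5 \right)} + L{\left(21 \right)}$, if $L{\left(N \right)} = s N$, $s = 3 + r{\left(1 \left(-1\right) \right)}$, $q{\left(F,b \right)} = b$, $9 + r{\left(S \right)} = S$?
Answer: $-10522$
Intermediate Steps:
$r{\left(S \right)} = -9 + S$
$s = -7$ ($s = 3 + \left(-9 + 1 \left(-1\right)\right) = 3 - 10 = -7$)
$L{\left(N \right)} = - 7 N$
$83 - c{\left(-5 \right)} q{\left(1,5 \right)} + L{\left(21 \right)} = 83 - \left(-5\right)^{2} \cdot 5 - 147 = 83 \left(-1\right) 25 \cdot 5 - 147 = 83 \left(\left(-25\right) 5\right) - 147 = 83 \left(-125\right) - 147 = -10375 - 147 = -10522$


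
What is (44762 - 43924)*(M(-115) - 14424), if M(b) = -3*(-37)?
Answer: -11994294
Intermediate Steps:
M(b) = 111
(44762 - 43924)*(M(-115) - 14424) = (44762 - 43924)*(111 - 14424) = 838*(-14313) = -11994294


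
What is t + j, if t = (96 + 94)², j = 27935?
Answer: 64035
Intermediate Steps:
t = 36100 (t = 190² = 36100)
t + j = 36100 + 27935 = 64035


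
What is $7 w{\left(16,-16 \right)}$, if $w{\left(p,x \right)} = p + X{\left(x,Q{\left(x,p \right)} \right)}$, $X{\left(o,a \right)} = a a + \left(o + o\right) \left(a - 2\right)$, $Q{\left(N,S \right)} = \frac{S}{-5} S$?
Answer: $\frac{759472}{25} \approx 30379.0$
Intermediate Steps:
$Q{\left(N,S \right)} = - \frac{S^{2}}{5}$ ($Q{\left(N,S \right)} = S \left(- \frac{1}{5}\right) S = - \frac{S}{5} S = - \frac{S^{2}}{5}$)
$X{\left(o,a \right)} = a^{2} + 2 o \left(-2 + a\right)$
$w{\left(p,x \right)} = p - 4 x + \frac{p^{4}}{25} - \frac{2 x p^{2}}{5}$ ($w{\left(p,x \right)} = p + \left(\left(- \frac{p^{2}}{5}\right)^{2} - 4 x + 2 \left(- \frac{p^{2}}{5}\right) x\right) = p - \left(4 x - \frac{p^{4}}{25} + \frac{2 x p^{2}}{5}\right) = p - 4 x + \frac{p^{4}}{25} - \frac{2 x p^{2}}{5}$)
$7 w{\left(16,-16 \right)} = 7 \left(16 - -64 + \frac{16^{4}}{25} - - \frac{32 \cdot 16^{2}}{5}\right) = 7 \left(16 + 64 + \frac{1}{25} \cdot 65536 - \left(- \frac{32}{5}\right) 256\right) = 7 \left(16 + 64 + \frac{65536}{25} + \frac{8192}{5}\right) = 7 \cdot \frac{108496}{25} = \frac{759472}{25}$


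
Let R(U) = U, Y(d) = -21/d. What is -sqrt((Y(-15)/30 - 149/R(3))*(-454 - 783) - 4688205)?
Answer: -I*sqrt(462682506)/10 ≈ -2151.0*I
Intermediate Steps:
-sqrt((Y(-15)/30 - 149/R(3))*(-454 - 783) - 4688205) = -sqrt((-21/(-15)/30 - 149/3)*(-454 - 783) - 4688205) = -sqrt((-21*(-1/15)*(1/30) - 149*1/3)*(-1237) - 4688205) = -sqrt(((7/5)*(1/30) - 149/3)*(-1237) - 4688205) = -sqrt((7/150 - 149/3)*(-1237) - 4688205) = -sqrt(-2481/50*(-1237) - 4688205) = -sqrt(3068997/50 - 4688205) = -sqrt(-231341253/50) = -I*sqrt(462682506)/10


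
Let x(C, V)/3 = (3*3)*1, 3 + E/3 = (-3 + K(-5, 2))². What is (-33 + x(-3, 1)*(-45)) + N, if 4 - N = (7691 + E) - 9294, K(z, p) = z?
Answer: 176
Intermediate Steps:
E = 183 (E = -9 + 3*(-3 - 5)² = -9 + 3*(-8)² = -9 + 3*64 = -9 + 192 = 183)
x(C, V) = 27 (x(C, V) = 3*((3*3)*1) = 3*(9*1) = 3*9 = 27)
N = 1424 (N = 4 - ((7691 + 183) - 9294) = 4 - (7874 - 9294) = 4 - 1*(-1420) = 4 + 1420 = 1424)
(-33 + x(-3, 1)*(-45)) + N = (-33 + 27*(-45)) + 1424 = (-33 - 1215) + 1424 = -1248 + 1424 = 176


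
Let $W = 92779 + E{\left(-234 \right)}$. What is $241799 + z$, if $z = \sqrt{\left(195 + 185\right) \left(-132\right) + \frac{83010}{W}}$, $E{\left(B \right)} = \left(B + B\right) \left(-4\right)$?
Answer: $241799 + \frac{15 i \sqrt{1997182857594}}{94651} \approx 2.418 \cdot 10^{5} + 223.96 i$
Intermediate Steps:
$E{\left(B \right)} = - 8 B$ ($E{\left(B \right)} = 2 B \left(-4\right) = - 8 B$)
$W = 94651$ ($W = 92779 - -1872 = 92779 + 1872 = 94651$)
$z = \frac{15 i \sqrt{1997182857594}}{94651}$ ($z = \sqrt{\left(195 + 185\right) \left(-132\right) + \frac{83010}{94651}} = \sqrt{380 \left(-132\right) + 83010 \cdot \frac{1}{94651}} = \sqrt{-50160 + \frac{83010}{94651}} = \sqrt{- \frac{4747611150}{94651}} = \frac{15 i \sqrt{1997182857594}}{94651} \approx 223.96 i$)
$241799 + z = 241799 + \frac{15 i \sqrt{1997182857594}}{94651}$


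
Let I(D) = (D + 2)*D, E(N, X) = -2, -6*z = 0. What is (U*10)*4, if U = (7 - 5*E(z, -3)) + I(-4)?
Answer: 1000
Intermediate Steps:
z = 0 (z = -1/6*0 = 0)
I(D) = D*(2 + D) (I(D) = (2 + D)*D = D*(2 + D))
U = 25 (U = (7 - 5*(-2)) - 4*(2 - 4) = (7 + 10) - 4*(-2) = 17 + 8 = 25)
(U*10)*4 = (25*10)*4 = 250*4 = 1000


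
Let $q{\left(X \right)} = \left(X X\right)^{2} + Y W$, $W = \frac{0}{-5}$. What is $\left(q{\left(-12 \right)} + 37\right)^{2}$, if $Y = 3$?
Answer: $431517529$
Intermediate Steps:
$W = 0$ ($W = 0 \left(- \frac{1}{5}\right) = 0$)
$q{\left(X \right)} = X^{4}$ ($q{\left(X \right)} = \left(X X\right)^{2} + 3 \cdot 0 = \left(X^{2}\right)^{2} + 0 = X^{4} + 0 = X^{4}$)
$\left(q{\left(-12 \right)} + 37\right)^{2} = \left(\left(-12\right)^{4} + 37\right)^{2} = \left(20736 + 37\right)^{2} = 20773^{2} = 431517529$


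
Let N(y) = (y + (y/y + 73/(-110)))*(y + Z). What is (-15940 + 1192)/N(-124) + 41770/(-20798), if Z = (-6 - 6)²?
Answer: 559405831/141457597 ≈ 3.9546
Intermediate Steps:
Z = 144 (Z = (-12)² = 144)
N(y) = (144 + y)*(37/110 + y) (N(y) = (y + (y/y + 73/(-110)))*(y + 144) = (y + (1 + 73*(-1/110)))*(144 + y) = (y + (1 - 73/110))*(144 + y) = (y + 37/110)*(144 + y) = (37/110 + y)*(144 + y) = (144 + y)*(37/110 + y))
(-15940 + 1192)/N(-124) + 41770/(-20798) = (-15940 + 1192)/(2664/55 + (-124)² + (15877/110)*(-124)) + 41770/(-20798) = -14748/(2664/55 + 15376 - 984374/55) + 41770*(-1/20798) = -14748/(-27206/11) - 20885/10399 = -14748*(-11/27206) - 20885/10399 = 81114/13603 - 20885/10399 = 559405831/141457597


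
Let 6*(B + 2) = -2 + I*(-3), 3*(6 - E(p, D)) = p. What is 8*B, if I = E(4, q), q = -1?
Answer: -112/3 ≈ -37.333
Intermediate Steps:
E(p, D) = 6 - p/3
I = 14/3 (I = 6 - ⅓*4 = 6 - 4/3 = 14/3 ≈ 4.6667)
B = -14/3 (B = -2 + (-2 + (14/3)*(-3))/6 = -2 + (-2 - 14)/6 = -2 + (⅙)*(-16) = -2 - 8/3 = -14/3 ≈ -4.6667)
8*B = 8*(-14/3) = -112/3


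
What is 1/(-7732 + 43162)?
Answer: 1/35430 ≈ 2.8225e-5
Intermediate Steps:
1/(-7732 + 43162) = 1/35430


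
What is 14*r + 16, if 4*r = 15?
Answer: 137/2 ≈ 68.500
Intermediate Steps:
r = 15/4 (r = (¼)*15 = 15/4 ≈ 3.7500)
14*r + 16 = 14*(15/4) + 16 = 105/2 + 16 = 137/2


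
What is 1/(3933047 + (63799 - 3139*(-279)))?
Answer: 1/4872627 ≈ 2.0523e-7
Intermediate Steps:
1/(3933047 + (63799 - 3139*(-279))) = 1/(3933047 + (63799 - 1*(-875781))) = 1/(3933047 + (63799 + 875781)) = 1/(3933047 + 939580) = 1/4872627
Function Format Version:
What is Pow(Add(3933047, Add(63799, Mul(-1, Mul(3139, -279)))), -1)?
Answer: Rational(1, 4872627) ≈ 2.0523e-7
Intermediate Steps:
Pow(Add(3933047, Add(63799, Mul(-1, Mul(3139, -279)))), -1) = Pow(Add(3933047, Add(63799, Mul(-1, -875781))), -1) = Pow(Add(3933047, Add(63799, 875781)), -1) = Pow(Add(3933047, 939580), -1) = Pow(4872627, -1) = Rational(1, 4872627)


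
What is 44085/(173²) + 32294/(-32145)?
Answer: 450585199/962067705 ≈ 0.46835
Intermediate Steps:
44085/(173²) + 32294/(-32145) = 44085/29929 + 32294*(-1/32145) = 44085*(1/29929) - 32294/32145 = 44085/29929 - 32294/32145 = 450585199/962067705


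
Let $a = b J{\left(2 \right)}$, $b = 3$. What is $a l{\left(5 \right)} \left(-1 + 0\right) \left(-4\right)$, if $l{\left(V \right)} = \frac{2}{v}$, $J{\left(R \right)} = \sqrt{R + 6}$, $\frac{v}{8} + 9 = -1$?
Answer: $- \frac{3 \sqrt{2}}{5} \approx -0.84853$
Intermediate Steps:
$v = -80$ ($v = -72 + 8 \left(-1\right) = -72 - 8 = -80$)
$J{\left(R \right)} = \sqrt{6 + R}$
$a = 6 \sqrt{2}$ ($a = 3 \sqrt{6 + 2} = 3 \sqrt{8} = 3 \cdot 2 \sqrt{2} = 6 \sqrt{2} \approx 8.4853$)
$l{\left(V \right)} = - \frac{1}{40}$ ($l{\left(V \right)} = \frac{2}{-80} = 2 \left(- \frac{1}{80}\right) = - \frac{1}{40}$)
$a l{\left(5 \right)} \left(-1 + 0\right) \left(-4\right) = 6 \sqrt{2} \left(- \frac{1}{40}\right) \left(-1 + 0\right) \left(-4\right) = - \frac{3 \sqrt{2}}{20} \left(\left(-1\right) \left(-4\right)\right) = - \frac{3 \sqrt{2}}{20} \cdot 4 = - \frac{3 \sqrt{2}}{5}$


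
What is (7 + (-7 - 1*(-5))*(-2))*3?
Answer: 33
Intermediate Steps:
(7 + (-7 - 1*(-5))*(-2))*3 = (7 + (-7 + 5)*(-2))*3 = (7 - 2*(-2))*3 = (7 + 4)*3 = 11*3 = 33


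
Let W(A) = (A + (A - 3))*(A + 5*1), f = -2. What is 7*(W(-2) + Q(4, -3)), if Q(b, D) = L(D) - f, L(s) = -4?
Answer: -161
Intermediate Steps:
Q(b, D) = -2 (Q(b, D) = -4 - 1*(-2) = -4 + 2 = -2)
W(A) = (-3 + 2*A)*(5 + A) (W(A) = (A + (-3 + A))*(A + 5) = (-3 + 2*A)*(5 + A))
7*(W(-2) + Q(4, -3)) = 7*((-15 + 2*(-2)² + 7*(-2)) - 2) = 7*((-15 + 2*4 - 14) - 2) = 7*((-15 + 8 - 14) - 2) = 7*(-21 - 2) = 7*(-23) = -161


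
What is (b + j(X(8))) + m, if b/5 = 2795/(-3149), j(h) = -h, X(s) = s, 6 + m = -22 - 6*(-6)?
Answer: -13975/3149 ≈ -4.4379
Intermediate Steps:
m = 8 (m = -6 + (-22 - 6*(-6)) = -6 + (-22 + 36) = -6 + 14 = 8)
b = -13975/3149 (b = 5*(2795/(-3149)) = 5*(2795*(-1/3149)) = 5*(-2795/3149) = -13975/3149 ≈ -4.4379)
(b + j(X(8))) + m = (-13975/3149 - 1*8) + 8 = (-13975/3149 - 8) + 8 = -39167/3149 + 8 = -13975/3149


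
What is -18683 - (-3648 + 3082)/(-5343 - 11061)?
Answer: -153238249/8202 ≈ -18683.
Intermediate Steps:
-18683 - (-3648 + 3082)/(-5343 - 11061) = -18683 - (-566)/(-16404) = -18683 - (-566)*(-1)/16404 = -18683 - 1*283/8202 = -18683 - 283/8202 = -153238249/8202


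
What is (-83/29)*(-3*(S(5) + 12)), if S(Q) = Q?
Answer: 4233/29 ≈ 145.97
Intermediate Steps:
(-83/29)*(-3*(S(5) + 12)) = (-83/29)*(-3*(5 + 12)) = (-83*1/29)*(-3*17) = -83/29*(-51) = 4233/29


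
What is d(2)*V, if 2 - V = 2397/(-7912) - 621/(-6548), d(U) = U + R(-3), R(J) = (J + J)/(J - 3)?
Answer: 85798317/12951944 ≈ 6.6244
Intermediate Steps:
R(J) = 2*J/(-3 + J) (R(J) = (2*J)/(-3 + J) = 2*J/(-3 + J))
d(U) = 1 + U (d(U) = U + 2*(-3)/(-3 - 3) = U + 2*(-3)/(-6) = U + 2*(-3)*(-1/6) = U + 1 = 1 + U)
V = 28599439/12951944 (V = 2 - (2397/(-7912) - 621/(-6548)) = 2 - (2397*(-1/7912) - 621*(-1/6548)) = 2 - (-2397/7912 + 621/6548) = 2 - 1*(-2695551/12951944) = 2 + 2695551/12951944 = 28599439/12951944 ≈ 2.2081)
d(2)*V = (1 + 2)*(28599439/12951944) = 3*(28599439/12951944) = 85798317/12951944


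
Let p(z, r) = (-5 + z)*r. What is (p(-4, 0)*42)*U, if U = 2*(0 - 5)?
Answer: 0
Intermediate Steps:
p(z, r) = r*(-5 + z)
U = -10 (U = 2*(-5) = -10)
(p(-4, 0)*42)*U = ((0*(-5 - 4))*42)*(-10) = ((0*(-9))*42)*(-10) = (0*42)*(-10) = 0*(-10) = 0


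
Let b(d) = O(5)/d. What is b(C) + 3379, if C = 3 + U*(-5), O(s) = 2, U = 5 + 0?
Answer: 37168/11 ≈ 3378.9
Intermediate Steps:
U = 5
C = -22 (C = 3 + 5*(-5) = 3 - 25 = -22)
b(d) = 2/d
b(C) + 3379 = 2/(-22) + 3379 = 2*(-1/22) + 3379 = -1/11 + 3379 = 37168/11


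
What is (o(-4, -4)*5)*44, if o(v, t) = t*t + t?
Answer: 2640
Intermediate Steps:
o(v, t) = t + t² (o(v, t) = t² + t = t + t²)
(o(-4, -4)*5)*44 = (-4*(1 - 4)*5)*44 = (-4*(-3)*5)*44 = (12*5)*44 = 60*44 = 2640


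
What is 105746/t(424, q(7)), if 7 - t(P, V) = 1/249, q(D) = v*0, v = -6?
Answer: 13165377/871 ≈ 15115.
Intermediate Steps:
q(D) = 0 (q(D) = -6*0 = 0)
t(P, V) = 1742/249 (t(P, V) = 7 - 1/249 = 1742/249)
105746/t(424, q(7)) = 105746/(1742/249) = 105746*(249/1742) = 13165377/871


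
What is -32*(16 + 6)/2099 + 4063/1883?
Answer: 7202605/3952417 ≈ 1.8223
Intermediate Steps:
-32*(16 + 6)/2099 + 4063/1883 = -32*22*(1/2099) + 4063*(1/1883) = -704*1/2099 + 4063/1883 = -704/2099 + 4063/1883 = 7202605/3952417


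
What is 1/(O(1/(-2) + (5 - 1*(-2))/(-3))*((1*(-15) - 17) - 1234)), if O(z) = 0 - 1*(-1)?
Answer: -1/1266 ≈ -0.00078989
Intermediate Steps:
O(z) = 1 (O(z) = 0 + 1 = 1)
1/(O(1/(-2) + (5 - 1*(-2))/(-3))*((1*(-15) - 17) - 1234)) = 1/(1*((1*(-15) - 17) - 1234)) = 1/((-15 - 17) - 1234) = 1/(-32 - 1234) = 1/(-1266) = 1*(-1/1266) = -1/1266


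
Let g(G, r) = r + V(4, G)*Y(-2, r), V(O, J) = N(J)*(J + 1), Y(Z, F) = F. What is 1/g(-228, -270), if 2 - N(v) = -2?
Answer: 1/244890 ≈ 4.0835e-6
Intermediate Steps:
N(v) = 4 (N(v) = 2 - 1*(-2) = 2 + 2 = 4)
V(O, J) = 4 + 4*J (V(O, J) = 4*(J + 1) = 4*(1 + J) = 4 + 4*J)
g(G, r) = r + r*(4 + 4*G) (g(G, r) = r + (4 + 4*G)*r = r + r*(4 + 4*G))
1/g(-228, -270) = 1/(-270*(5 + 4*(-228))) = 1/(-270*(5 - 912)) = 1/(-270*(-907)) = 1/244890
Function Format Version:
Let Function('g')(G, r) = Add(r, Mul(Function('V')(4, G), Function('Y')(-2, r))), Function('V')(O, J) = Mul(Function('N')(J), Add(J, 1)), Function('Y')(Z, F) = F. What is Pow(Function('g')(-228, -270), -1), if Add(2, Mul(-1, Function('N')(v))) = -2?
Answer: Rational(1, 244890) ≈ 4.0835e-6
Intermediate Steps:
Function('N')(v) = 4 (Function('N')(v) = Add(2, Mul(-1, -2)) = Add(2, 2) = 4)
Function('V')(O, J) = Add(4, Mul(4, J)) (Function('V')(O, J) = Mul(4, Add(J, 1)) = Mul(4, Add(1, J)) = Add(4, Mul(4, J)))
Function('g')(G, r) = Add(r, Mul(r, Add(4, Mul(4, G)))) (Function('g')(G, r) = Add(r, Mul(Add(4, Mul(4, G)), r)) = Add(r, Mul(r, Add(4, Mul(4, G)))))
Pow(Function('g')(-228, -270), -1) = Pow(Mul(-270, Add(5, Mul(4, -228))), -1) = Pow(Mul(-270, Add(5, -912)), -1) = Pow(Mul(-270, -907), -1) = Pow(244890, -1) = Rational(1, 244890)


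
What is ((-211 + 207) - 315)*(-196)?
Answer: 62524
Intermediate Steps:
((-211 + 207) - 315)*(-196) = (-4 - 315)*(-196) = -319*(-196) = 62524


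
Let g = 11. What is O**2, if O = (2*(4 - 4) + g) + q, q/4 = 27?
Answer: 14161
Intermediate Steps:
q = 108 (q = 4*27 = 108)
O = 119 (O = (2*(4 - 4) + 11) + 108 = (2*0 + 11) + 108 = (0 + 11) + 108 = 11 + 108 = 119)
O**2 = 119**2 = 14161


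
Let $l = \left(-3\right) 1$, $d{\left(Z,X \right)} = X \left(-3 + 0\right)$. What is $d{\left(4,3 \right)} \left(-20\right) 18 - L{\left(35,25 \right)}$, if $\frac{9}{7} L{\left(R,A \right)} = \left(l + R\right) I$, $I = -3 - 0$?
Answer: $\frac{9944}{3} \approx 3314.7$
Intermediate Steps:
$d{\left(Z,X \right)} = - 3 X$ ($d{\left(Z,X \right)} = X \left(-3\right) = - 3 X$)
$I = -3$ ($I = -3 + 0 = -3$)
$l = -3$
$L{\left(R,A \right)} = 7 - \frac{7 R}{3}$ ($L{\left(R,A \right)} = \frac{7 \left(-3 + R\right) \left(-3\right)}{9} = \frac{7 \left(9 - 3 R\right)}{9} = 7 - \frac{7 R}{3}$)
$d{\left(4,3 \right)} \left(-20\right) 18 - L{\left(35,25 \right)} = \left(-3\right) 3 \left(-20\right) 18 - \left(7 - \frac{245}{3}\right) = \left(-9\right) \left(-20\right) 18 - \left(7 - \frac{245}{3}\right) = 180 \cdot 18 - - \frac{224}{3} = 3240 + \frac{224}{3} = \frac{9944}{3}$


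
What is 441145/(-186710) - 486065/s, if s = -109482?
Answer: 2122787963/1022069211 ≈ 2.0770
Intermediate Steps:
441145/(-186710) - 486065/s = 441145/(-186710) - 486065/(-109482) = 441145*(-1/186710) - 486065*(-1/109482) = -88229/37342 + 486065/109482 = 2122787963/1022069211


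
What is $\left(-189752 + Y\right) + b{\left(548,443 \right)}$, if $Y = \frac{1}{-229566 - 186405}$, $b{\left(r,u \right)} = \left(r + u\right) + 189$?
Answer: $- \frac{78440483413}{415971} \approx -1.8857 \cdot 10^{5}$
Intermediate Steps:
$b{\left(r,u \right)} = 189 + r + u$
$Y = - \frac{1}{415971}$ ($Y = \frac{1}{-415971} = - \frac{1}{415971} \approx -2.404 \cdot 10^{-6}$)
$\left(-189752 + Y\right) + b{\left(548,443 \right)} = \left(-189752 - \frac{1}{415971}\right) + \left(189 + 548 + 443\right) = - \frac{78931329193}{415971} + 1180 = - \frac{78440483413}{415971}$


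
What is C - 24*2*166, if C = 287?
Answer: -7681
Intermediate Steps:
C - 24*2*166 = 287 - 24*2*166 = 287 - 48*166 = 287 - 7968 = -7681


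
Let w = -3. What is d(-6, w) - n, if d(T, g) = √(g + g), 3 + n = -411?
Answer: 414 + I*√6 ≈ 414.0 + 2.4495*I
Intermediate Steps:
n = -414 (n = -3 - 411 = -414)
d(T, g) = √2*√g (d(T, g) = √(2*g) = √2*√g)
d(-6, w) - n = √2*√(-3) - 1*(-414) = √2*(I*√3) + 414 = I*√6 + 414 = 414 + I*√6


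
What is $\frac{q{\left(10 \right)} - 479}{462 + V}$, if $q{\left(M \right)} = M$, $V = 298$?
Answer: $- \frac{469}{760} \approx -0.61711$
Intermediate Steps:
$\frac{q{\left(10 \right)} - 479}{462 + V} = \frac{10 - 479}{462 + 298} = - \frac{469}{760}$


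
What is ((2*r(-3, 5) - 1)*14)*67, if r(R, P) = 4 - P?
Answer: -2814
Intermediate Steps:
((2*r(-3, 5) - 1)*14)*67 = ((2*(4 - 1*5) - 1)*14)*67 = ((2*(4 - 5) - 1)*14)*67 = ((2*(-1) - 1)*14)*67 = ((-2 - 1)*14)*67 = -3*14*67 = -42*67 = -2814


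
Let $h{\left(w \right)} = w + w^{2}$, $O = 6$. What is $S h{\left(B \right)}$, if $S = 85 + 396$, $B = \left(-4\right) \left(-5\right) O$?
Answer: $6984120$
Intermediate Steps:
$B = 120$ ($B = \left(-4\right) \left(-5\right) 6 = 20 \cdot 6 = 120$)
$S = 481$
$S h{\left(B \right)} = 481 \cdot 120 \left(1 + 120\right) = 481 \cdot 120 \cdot 121 = 481 \cdot 14520 = 6984120$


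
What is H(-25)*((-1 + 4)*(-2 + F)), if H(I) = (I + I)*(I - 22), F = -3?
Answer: -35250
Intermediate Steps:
H(I) = 2*I*(-22 + I) (H(I) = (2*I)*(-22 + I) = 2*I*(-22 + I))
H(-25)*((-1 + 4)*(-2 + F)) = (2*(-25)*(-22 - 25))*((-1 + 4)*(-2 - 3)) = (2*(-25)*(-47))*(3*(-5)) = 2350*(-15) = -35250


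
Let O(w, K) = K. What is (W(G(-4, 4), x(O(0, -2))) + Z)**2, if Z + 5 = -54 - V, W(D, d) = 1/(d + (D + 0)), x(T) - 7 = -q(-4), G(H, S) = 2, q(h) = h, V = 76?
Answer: 3076516/169 ≈ 18204.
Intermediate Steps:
x(T) = 11 (x(T) = 7 - 1*(-4) = 7 + 4 = 11)
W(D, d) = 1/(D + d) (W(D, d) = 1/(d + D) = 1/(D + d))
Z = -135 (Z = -5 + (-54 - 1*76) = -5 + (-54 - 76) = -5 - 130 = -135)
(W(G(-4, 4), x(O(0, -2))) + Z)**2 = (1/(2 + 11) - 135)**2 = (1/13 - 135)**2 = (-1754/13)**2 = 3076516/169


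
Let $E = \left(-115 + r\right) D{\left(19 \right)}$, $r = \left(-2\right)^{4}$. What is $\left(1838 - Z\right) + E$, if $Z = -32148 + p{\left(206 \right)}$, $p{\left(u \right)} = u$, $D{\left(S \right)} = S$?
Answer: $31899$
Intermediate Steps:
$r = 16$
$Z = -31942$ ($Z = -32148 + 206 = -31942$)
$E = -1881$ ($E = \left(-115 + 16\right) 19 = \left(-99\right) 19 = -1881$)
$\left(1838 - Z\right) + E = \left(1838 - -31942\right) - 1881 = \left(1838 + 31942\right) - 1881 = 33780 - 1881 = 31899$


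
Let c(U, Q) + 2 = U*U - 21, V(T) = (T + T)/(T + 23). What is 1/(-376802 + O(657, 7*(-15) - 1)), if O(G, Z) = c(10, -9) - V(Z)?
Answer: -83/31268387 ≈ -2.6544e-6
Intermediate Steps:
V(T) = 2*T/(23 + T) (V(T) = (2*T)/(23 + T) = 2*T/(23 + T))
c(U, Q) = -23 + U² (c(U, Q) = -2 + (U*U - 21) = -2 + (U² - 21) = -2 + (-21 + U²) = -23 + U²)
O(G, Z) = 77 - 2*Z/(23 + Z) (O(G, Z) = (-23 + 10²) - 2*Z/(23 + Z) = (-23 + 100) - 2*Z/(23 + Z) = 77 - 2*Z/(23 + Z))
1/(-376802 + O(657, 7*(-15) - 1)) = 1/(-376802 + (1771 + 75*(7*(-15) - 1))/(23 + (7*(-15) - 1))) = 1/(-376802 + (1771 + 75*(-105 - 1))/(23 + (-105 - 1))) = 1/(-376802 + (1771 + 75*(-106))/(23 - 106)) = 1/(-376802 + (1771 - 7950)/(-83)) = 1/(-376802 - 1/83*(-6179)) = 1/(-376802 + 6179/83) = 1/(-31268387/83) = -83/31268387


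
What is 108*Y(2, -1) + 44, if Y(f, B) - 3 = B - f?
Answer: 44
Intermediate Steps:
Y(f, B) = 3 + B - f (Y(f, B) = 3 + (B - f) = 3 + B - f)
108*Y(2, -1) + 44 = 108*(3 - 1 - 1*2) + 44 = 108*(3 - 1 - 2) + 44 = 108*0 + 44 = 0 + 44 = 44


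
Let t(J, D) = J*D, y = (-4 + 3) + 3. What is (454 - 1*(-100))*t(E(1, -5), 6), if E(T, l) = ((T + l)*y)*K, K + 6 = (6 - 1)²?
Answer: -505248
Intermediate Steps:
y = 2 (y = -1 + 3 = 2)
K = 19 (K = -6 + (6 - 1)² = -6 + 5² = -6 + 25 = 19)
E(T, l) = 38*T + 38*l (E(T, l) = ((T + l)*2)*19 = (2*T + 2*l)*19 = 38*T + 38*l)
t(J, D) = D*J
(454 - 1*(-100))*t(E(1, -5), 6) = (454 - 1*(-100))*(6*(38*1 + 38*(-5))) = (454 + 100)*(6*(38 - 190)) = 554*(6*(-152)) = 554*(-912) = -505248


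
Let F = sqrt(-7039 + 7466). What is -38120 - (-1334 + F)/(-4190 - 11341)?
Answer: -592043054/15531 + sqrt(427)/15531 ≈ -38120.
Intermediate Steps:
F = sqrt(427) ≈ 20.664
-38120 - (-1334 + F)/(-4190 - 11341) = -38120 - (-1334 + sqrt(427))/(-4190 - 11341) = -38120 - (-1334 + sqrt(427))/(-15531) = -38120 - (-1334 + sqrt(427))*(-1)/15531 = -38120 - (1334/15531 - sqrt(427)/15531) = -38120 + (-1334/15531 + sqrt(427)/15531) = -592043054/15531 + sqrt(427)/15531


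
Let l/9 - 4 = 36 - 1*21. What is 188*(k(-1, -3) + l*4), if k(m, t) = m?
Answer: 128404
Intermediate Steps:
l = 171 (l = 36 + 9*(36 - 1*21) = 36 + 9*(36 - 21) = 36 + 9*15 = 36 + 135 = 171)
188*(k(-1, -3) + l*4) = 188*(-1 + 171*4) = 188*(-1 + 684) = 188*683 = 128404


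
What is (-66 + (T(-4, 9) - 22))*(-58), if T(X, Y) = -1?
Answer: 5162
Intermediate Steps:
(-66 + (T(-4, 9) - 22))*(-58) = (-66 + (-1 - 22))*(-58) = (-66 - 23)*(-58) = -89*(-58) = 5162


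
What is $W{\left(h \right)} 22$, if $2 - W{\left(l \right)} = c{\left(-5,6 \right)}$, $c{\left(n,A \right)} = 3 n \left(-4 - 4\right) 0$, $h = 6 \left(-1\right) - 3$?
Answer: $44$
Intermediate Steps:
$h = -9$ ($h = -6 - 3 = -9$)
$c{\left(n,A \right)} = 0$ ($c{\left(n,A \right)} = 3 n \left(-8\right) 0 = 3 \left(- 8 n\right) 0 = - 24 n 0 = 0$)
$W{\left(l \right)} = 2$ ($W{\left(l \right)} = 2 - 0 = 2 + 0 = 2$)
$W{\left(h \right)} 22 = 2 \cdot 22 = 44$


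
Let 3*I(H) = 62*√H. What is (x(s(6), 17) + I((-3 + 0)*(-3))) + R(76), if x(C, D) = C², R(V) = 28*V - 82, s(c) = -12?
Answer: 2252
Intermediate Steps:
R(V) = -82 + 28*V
I(H) = 62*√H/3 (I(H) = (62*√H)/3 = 62*√H/3)
(x(s(6), 17) + I((-3 + 0)*(-3))) + R(76) = ((-12)² + 62*√((-3 + 0)*(-3))/3) + (-82 + 28*76) = (144 + 62*√(-3*(-3))/3) + (-82 + 2128) = (144 + 62*√9/3) + 2046 = (144 + (62/3)*3) + 2046 = (144 + 62) + 2046 = 206 + 2046 = 2252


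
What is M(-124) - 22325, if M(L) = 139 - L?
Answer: -22062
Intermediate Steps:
M(-124) - 22325 = (139 - 1*(-124)) - 22325 = (139 + 124) - 22325 = 263 - 22325 = -22062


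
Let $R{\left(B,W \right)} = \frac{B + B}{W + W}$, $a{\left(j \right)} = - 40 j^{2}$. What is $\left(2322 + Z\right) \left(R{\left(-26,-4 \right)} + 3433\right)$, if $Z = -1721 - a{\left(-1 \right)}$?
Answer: $\frac{4409439}{2} \approx 2.2047 \cdot 10^{6}$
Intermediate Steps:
$Z = -1681$ ($Z = -1721 - - 40 \left(-1\right)^{2} = -1721 - \left(-40\right) 1 = -1721 - -40 = -1721 + 40 = -1681$)
$R{\left(B,W \right)} = \frac{B}{W}$ ($R{\left(B,W \right)} = \frac{2 B}{2 W} = 2 B \frac{1}{2 W} = \frac{B}{W}$)
$\left(2322 + Z\right) \left(R{\left(-26,-4 \right)} + 3433\right) = \left(2322 - 1681\right) \left(- \frac{26}{-4} + 3433\right) = 641 \left(\left(-26\right) \left(- \frac{1}{4}\right) + 3433\right) = 641 \left(\frac{13}{2} + 3433\right) = 641 \cdot \frac{6879}{2} = \frac{4409439}{2}$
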